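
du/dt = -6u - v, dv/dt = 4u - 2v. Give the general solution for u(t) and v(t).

u(t) = -C_1e^(-4t) - C_2te^(-4t), v(t) = 2C_1e^(-4t) + 2C_2te^(-4t) + C_2e^(-4t)

Coefficient matrix A = [[-6, -1], [4, -2]].
Characteristic polynomial det(A - λI) = λ^2 + 8λ + 16 = 0.
Single eigenvalue λ = -4 with algebraic multiplicity 2.
Eigenvector v = (-1,2); generalized eigenvector w with (A-λI)w=v is (0,1).
General solution: e^(-4t)[C_1·v + C_2·(t·v + w)].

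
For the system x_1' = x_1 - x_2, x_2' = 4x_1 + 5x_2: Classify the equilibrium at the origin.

A = [[1,-1],[4,5]]; det(A-λI) = λ^2 - 6λ + 9.
repeated λ = 3 with a single eigenvector.

unstable improper node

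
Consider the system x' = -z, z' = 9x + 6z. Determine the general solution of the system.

Coefficient matrix A = [[0, -1], [9, 6]].
Characteristic polynomial det(A - λI) = λ^2 - 6λ + 9 = 0.
Single eigenvalue λ = 3 with algebraic multiplicity 2.
Eigenvector v = (1,-3); generalized eigenvector w with (A-λI)w=v is (0,-1).
General solution: e^(3t)[C_1·v + C_2·(t·v + w)].

x(t) = C_1e^(3t) + C_2te^(3t), z(t) = -3C_1e^(3t) - 3C_2te^(3t) - C_2e^(3t)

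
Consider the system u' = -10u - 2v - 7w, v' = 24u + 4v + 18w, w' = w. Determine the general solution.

u(t) = -K_1e^(t) + K_2e^(-4t) + K_3e^(-2t), v(t) = 2K_1e^(t) - 3K_2e^(-4t) - 4K_3e^(-2t), w(t) = K_1e^(t)

Coefficient matrix A = [[-10, -2, -7], [24, 4, 18], [0, 0, 1]].
det(A - λI) = 0 gives eigenvalues λ = 1, -4, -2.
For λ=1: eigenvector (-1,2,1).
For λ=-4: eigenvector (1,-3,0).
For λ=-2: eigenvector (1,-4,0).
General solution: K_1e^(t)(-1,2,1) + K_2e^(-4t)(1,-3,0) + K_3e^(-2t)(1,-4,0).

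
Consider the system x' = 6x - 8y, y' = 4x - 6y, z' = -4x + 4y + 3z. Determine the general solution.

x(t) = C_1e^(-2t) + 2C_2e^(2t), y(t) = C_1e^(-2t) + C_2e^(2t), z(t) = 4C_2e^(2t) + C_3e^(3t)

Coefficient matrix A = [[6, -8, 0], [4, -6, 0], [-4, 4, 3]].
det(A - λI) = 0 gives eigenvalues λ = -2, 2, 3.
For λ=-2: eigenvector (1,1,0).
For λ=2: eigenvector (2,1,4).
For λ=3: eigenvector (0,0,1).
General solution: C_1e^(-2t)(1,1,0) + C_2e^(2t)(2,1,4) + C_3e^(3t)(0,0,1).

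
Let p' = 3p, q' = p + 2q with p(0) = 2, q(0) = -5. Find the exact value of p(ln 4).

128

A = [[3,0],[1,2]]; eigenvalues λ = 2, 3.
Eigenvectors: (0,1) for λ=2, (-1,-1) for λ=3.
From the initial condition, c_1 = -7, c_2 = -2.
p(ln 4) = (-7)(4^2)(0) + (-2)(4^3)(-1) = 128.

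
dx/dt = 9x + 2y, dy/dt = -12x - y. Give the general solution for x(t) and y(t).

x(t) = -c_1e^(5t) - c_2e^(3t), y(t) = 2c_1e^(5t) + 3c_2e^(3t)

Coefficient matrix A = [[9, 2], [-12, -1]].
Characteristic polynomial det(A - λI) = λ^2 - 8λ + 15 = 0.
Eigenvalues λ = 5, 3.
For λ=5: (A-λI) row 1 is [4, 2], so an eigenvector is (-1, 2).
For λ=3: (A-λI) row 1 is [6, 2], so an eigenvector is (-1, 3).
General solution: c_1e^(5t)(-1,2) + c_2e^(3t)(-1,3).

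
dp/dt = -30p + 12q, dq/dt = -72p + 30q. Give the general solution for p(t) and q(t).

p(t) = -C_1e^(-6t) - C_2e^(6t), q(t) = -2C_1e^(-6t) - 3C_2e^(6t)

Coefficient matrix A = [[-30, 12], [-72, 30]].
Characteristic polynomial det(A - λI) = λ^2 - 36 = 0.
Eigenvalues λ = -6, 6.
For λ=-6: (A-λI) row 1 is [-24, 12], so an eigenvector is (-1, -2).
For λ=6: (A-λI) row 1 is [-36, 12], so an eigenvector is (-1, -3).
General solution: C_1e^(-6t)(-1,-2) + C_2e^(6t)(-1,-3).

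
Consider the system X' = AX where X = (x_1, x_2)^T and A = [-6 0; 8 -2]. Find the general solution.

x_1(t) = K_2e^(-6t), x_2(t) = -K_1e^(-2t) - 2K_2e^(-6t)

Coefficient matrix A = [[-6, 0], [8, -2]].
Characteristic polynomial det(A - λI) = λ^2 + 8λ + 12 = 0.
Eigenvalues λ = -2, -6.
For λ=-2: (A-λI) row 1 is [-4, 0], so an eigenvector is (0, -1).
For λ=-6: (A-λI) row 2 is [8, 4], so an eigenvector is (1, -2).
General solution: K_1e^(-2t)(0,-1) + K_2e^(-6t)(1,-2).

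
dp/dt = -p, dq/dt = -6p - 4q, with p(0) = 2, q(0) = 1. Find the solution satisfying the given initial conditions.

p(t) = 2e^(-t), q(t) = -4e^(-t) + 5e^(-4t)

Coefficient matrix A = [[-1, 0], [-6, -4]].
Characteristic polynomial det(A - λI) = λ^2 + 5λ + 4 = 0.
Eigenvalues λ = -4, -1.
For λ=-4: (A-λI) row 1 is [3, 0], so an eigenvector is (0, -1).
For λ=-1: (A-λI) row 2 is [-6, -3], so an eigenvector is (1, -2).
General solution: K_1e^(-4t)(0,-1) + K_2e^(-t)(1,-2).
Applying p(0)=2, q(0)=1 gives K_1=-5, K_2=2.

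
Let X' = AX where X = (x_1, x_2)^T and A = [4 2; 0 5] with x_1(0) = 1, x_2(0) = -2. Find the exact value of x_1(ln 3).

-567

A = [[4,2],[0,5]]; eigenvalues λ = 4, 5.
Eigenvectors: (-1,0) for λ=4, (-2,-1) for λ=5.
From the initial condition, c_1 = -5, c_2 = 2.
x_1(ln 3) = (-5)(3^4)(-1) + (2)(3^5)(-2) = -567.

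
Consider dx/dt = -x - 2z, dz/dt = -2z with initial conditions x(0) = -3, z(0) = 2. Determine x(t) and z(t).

Coefficient matrix A = [[-1, -2], [0, -2]].
Characteristic polynomial det(A - λI) = λ^2 + 3λ + 2 = 0.
Eigenvalues λ = -2, -1.
For λ=-2: (A-λI) row 1 is [1, -2], so an eigenvector is (2, 1).
For λ=-1: (A-λI) row 1 is [0, -2], so an eigenvector is (1, 0).
General solution: c_1e^(-2t)(2,1) + c_2e^(-t)(1,0).
Applying x(0)=-3, z(0)=2 gives c_1=2, c_2=-7.

x(t) = -7e^(-t) + 4e^(-2t), z(t) = 2e^(-2t)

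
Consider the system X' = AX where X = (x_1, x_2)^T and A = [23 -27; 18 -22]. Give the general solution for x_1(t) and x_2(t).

x_1(t) = -C_1e^(-4t) + 3C_2e^(5t), x_2(t) = -C_1e^(-4t) + 2C_2e^(5t)

Coefficient matrix A = [[23, -27], [18, -22]].
Characteristic polynomial det(A - λI) = λ^2 - λ - 20 = 0.
Eigenvalues λ = -4, 5.
For λ=-4: (A-λI) row 1 is [27, -27], so an eigenvector is (-1, -1).
For λ=5: (A-λI) row 1 is [18, -27], so an eigenvector is (3, 2).
General solution: C_1e^(-4t)(-1,-1) + C_2e^(5t)(3,2).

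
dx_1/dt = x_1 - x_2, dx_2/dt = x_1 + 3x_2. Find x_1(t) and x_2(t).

Coefficient matrix A = [[1, -1], [1, 3]].
Characteristic polynomial det(A - λI) = λ^2 - 4λ + 4 = 0.
Single eigenvalue λ = 2 with algebraic multiplicity 2.
Eigenvector v = (-1,1); generalized eigenvector w with (A-λI)w=v is (0,1).
General solution: e^(2t)[C_1·v + C_2·(t·v + w)].

x_1(t) = -C_1e^(2t) - C_2te^(2t), x_2(t) = C_1e^(2t) + C_2te^(2t) + C_2e^(2t)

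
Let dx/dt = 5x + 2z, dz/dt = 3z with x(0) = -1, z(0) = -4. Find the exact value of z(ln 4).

-256

A = [[5,2],[0,3]]; eigenvalues λ = 3, 5.
Eigenvectors: (-1,1) for λ=3, (-1,0) for λ=5.
From the initial condition, c_1 = -4, c_2 = 5.
z(ln 4) = (-4)(4^3)(1) + (5)(4^5)(0) = -256.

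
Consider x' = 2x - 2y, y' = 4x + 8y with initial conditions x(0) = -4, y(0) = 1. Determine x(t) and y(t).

Coefficient matrix A = [[2, -2], [4, 8]].
Characteristic polynomial det(A - λI) = λ^2 - 10λ + 24 = 0.
Eigenvalues λ = 6, 4.
For λ=6: (A-λI) row 1 is [-4, -2], so an eigenvector is (1, -2).
For λ=4: (A-λI) row 1 is [-2, -2], so an eigenvector is (1, -1).
General solution: C_1e^(6t)(1,-2) + C_2e^(4t)(1,-1).
Applying x(0)=-4, y(0)=1 gives C_1=3, C_2=-7.

x(t) = 3e^(6t) - 7e^(4t), y(t) = -6e^(6t) + 7e^(4t)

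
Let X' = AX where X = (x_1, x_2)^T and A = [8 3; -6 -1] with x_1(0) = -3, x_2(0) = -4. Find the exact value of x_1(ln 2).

-292

A = [[8,3],[-6,-1]]; eigenvalues λ = 2, 5.
Eigenvectors: (1,-2) for λ=2, (-1,1) for λ=5.
From the initial condition, c_1 = 7, c_2 = 10.
x_1(ln 2) = (7)(2^2)(1) + (10)(2^5)(-1) = -292.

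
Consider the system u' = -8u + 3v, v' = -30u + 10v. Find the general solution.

Coefficient matrix A = [[-8, 3], [-30, 10]].
Characteristic polynomial det(A - λI) = λ^2 - 2λ + 10 = 0.
Eigenvalues λ = 1 ± 3i (complex conjugate pair).
For λ=1+3i: an eigenvector is (0,-1) - i(-1,-3) = (0 + i, -1 + 3i).
A real fundamental pair from Re and Im of e^((1+3i)t)v: X_1 = e^(t)(cos(3t)·(0,-1) + sin(3t)·(-1,-3)), X_2 = e^(t)(sin(3t)·(0,-1) - cos(3t)·(-1,-3)).
General solution: c_1X_1 + c_2X_2.

u(t) = -c_1e^(t)sin(3t) + c_2e^(t)cos(3t), v(t) = -3c_1e^(t)sin(3t) - c_1e^(t)cos(3t) - c_2e^(t)sin(3t) + 3c_2e^(t)cos(3t)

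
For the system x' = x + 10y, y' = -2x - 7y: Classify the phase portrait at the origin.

A = [[1,10],[-2,-7]]; det(A-λI) = λ^2 + 6λ + 13.
λ = -3 ± 2i: negative real part.

stable spiral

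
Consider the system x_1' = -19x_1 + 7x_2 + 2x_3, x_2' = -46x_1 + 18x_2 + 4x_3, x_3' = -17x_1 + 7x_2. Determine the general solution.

Coefficient matrix A = [[-19, 7, 2], [-46, 18, 4], [-17, 7, 0]].
det(A - λI) = 0 gives eigenvalues λ = -3, 4, -2.
For λ=-3: eigenvector (1,2,1).
For λ=4: eigenvector (1,3,1).
For λ=-2: eigenvector (2,4,3).
General solution: K_1e^(-3t)(1,2,1) + K_2e^(4t)(1,3,1) + K_3e^(-2t)(2,4,3).

x_1(t) = K_1e^(-3t) + K_2e^(4t) + 2K_3e^(-2t), x_2(t) = 2K_1e^(-3t) + 3K_2e^(4t) + 4K_3e^(-2t), x_3(t) = K_1e^(-3t) + K_2e^(4t) + 3K_3e^(-2t)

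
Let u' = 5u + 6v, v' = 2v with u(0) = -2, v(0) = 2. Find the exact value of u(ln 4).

1984

A = [[5,6],[0,2]]; eigenvalues λ = 5, 2.
Eigenvectors: (1,0) for λ=5, (-2,1) for λ=2.
From the initial condition, c_1 = 2, c_2 = 2.
u(ln 4) = (2)(4^5)(1) + (2)(4^2)(-2) = 1984.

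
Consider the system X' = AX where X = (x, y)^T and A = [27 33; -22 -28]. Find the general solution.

Coefficient matrix A = [[27, 33], [-22, -28]].
Characteristic polynomial det(A - λI) = λ^2 + λ - 30 = 0.
Eigenvalues λ = -6, 5.
For λ=-6: (A-λI) row 1 is [33, 33], so an eigenvector is (-1, 1).
For λ=5: (A-λI) row 1 is [22, 33], so an eigenvector is (3, -2).
General solution: K_1e^(-6t)(-1,1) + K_2e^(5t)(3,-2).

x(t) = -K_1e^(-6t) + 3K_2e^(5t), y(t) = K_1e^(-6t) - 2K_2e^(5t)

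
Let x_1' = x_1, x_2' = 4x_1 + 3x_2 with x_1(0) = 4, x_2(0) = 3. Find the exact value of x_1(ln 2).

8

A = [[1,0],[4,3]]; eigenvalues λ = 3, 1.
Eigenvectors: (0,1) for λ=3, (-1,2) for λ=1.
From the initial condition, c_1 = 11, c_2 = -4.
x_1(ln 2) = (11)(2^3)(0) + (-4)(2^1)(-1) = 8.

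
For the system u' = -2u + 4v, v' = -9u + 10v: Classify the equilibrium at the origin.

A = [[-2,4],[-9,10]]; det(A-λI) = λ^2 - 8λ + 16.
repeated λ = 4 with a single eigenvector.

unstable improper node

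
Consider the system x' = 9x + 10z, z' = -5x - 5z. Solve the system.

Coefficient matrix A = [[9, 10], [-5, -5]].
Characteristic polynomial det(A - λI) = λ^2 - 4λ + 5 = 0.
Eigenvalues λ = 2 ± i (complex conjugate pair).
For λ=2+i: an eigenvector is (3,-2) - i(1,-1) = (3 - i, -2 + i).
A real fundamental pair from Re and Im of e^((2+i)t)v: X_1 = e^(2t)(cos(t)·(3,-2) + sin(t)·(1,-1)), X_2 = e^(2t)(sin(t)·(3,-2) - cos(t)·(1,-1)).
General solution: K_1X_1 + K_2X_2.

x(t) = K_1e^(2t)sin(t) + 3K_1e^(2t)cos(t) + 3K_2e^(2t)sin(t) - K_2e^(2t)cos(t), z(t) = -K_1e^(2t)sin(t) - 2K_1e^(2t)cos(t) - 2K_2e^(2t)sin(t) + K_2e^(2t)cos(t)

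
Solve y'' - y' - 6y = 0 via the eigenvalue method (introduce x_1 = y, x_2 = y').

y(t) = C_1e^(3t) + C_2e^(-2t)

Let x_1 = y, x_2 = y'. Then x_1' = x_2 and x_2' = 6x_1 + x_2.
A = [[0,1],[6,1]]; det(A-λI) = λ^2 - λ - 6.
Eigenvalues λ = 3, -2 with eigenvectors (1,3), (1,-2).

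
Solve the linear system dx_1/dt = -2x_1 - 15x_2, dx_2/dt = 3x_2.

Coefficient matrix A = [[-2, -15], [0, 3]].
Characteristic polynomial det(A - λI) = λ^2 - λ - 6 = 0.
Eigenvalues λ = -2, 3.
For λ=-2: (A-λI) row 1 is [0, -15], so an eigenvector is (-1, 0).
For λ=3: (A-λI) row 1 is [-5, -15], so an eigenvector is (3, -1).
General solution: K_1e^(-2t)(-1,0) + K_2e^(3t)(3,-1).

x_1(t) = -K_1e^(-2t) + 3K_2e^(3t), x_2(t) = -K_2e^(3t)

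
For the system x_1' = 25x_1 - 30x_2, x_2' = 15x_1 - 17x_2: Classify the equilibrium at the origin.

A = [[25,-30],[15,-17]]; det(A-λI) = λ^2 - 8λ + 25.
λ = 4 ± 3i: positive real part.

unstable spiral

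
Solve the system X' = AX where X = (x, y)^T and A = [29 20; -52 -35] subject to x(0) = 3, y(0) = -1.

Coefficient matrix A = [[29, 20], [-52, -35]].
Characteristic polynomial det(A - λI) = λ^2 + 6λ + 25 = 0.
Eigenvalues λ = -3 ± 4i (complex conjugate pair).
For λ=-3+4i: an eigenvector is (2,-3) - i(1,-2) = (2 - i, -3 + 2i).
A real fundamental pair from Re and Im of e^((-3+4i)t)v: X_1 = e^(-3t)(cos(4t)·(2,-3) + sin(4t)·(1,-2)), X_2 = e^(-3t)(sin(4t)·(2,-3) - cos(4t)·(1,-2)).
General solution: C_1X_1 + C_2X_2.
Applying x(0)=3, y(0)=-1 gives C_1=5, C_2=7.

x(t) = 19e^(-3t)sin(4t) + 3e^(-3t)cos(4t), y(t) = -31e^(-3t)sin(4t) - e^(-3t)cos(4t)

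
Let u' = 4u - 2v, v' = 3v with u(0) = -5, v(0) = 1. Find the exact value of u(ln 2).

-96

A = [[4,-2],[0,3]]; eigenvalues λ = 3, 4.
Eigenvectors: (-2,-1) for λ=3, (1,0) for λ=4.
From the initial condition, c_1 = -1, c_2 = -7.
u(ln 2) = (-1)(2^3)(-2) + (-7)(2^4)(1) = -96.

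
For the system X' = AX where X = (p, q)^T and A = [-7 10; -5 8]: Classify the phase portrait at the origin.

A = [[-7,10],[-5,8]]; det(A-λI) = λ^2 - λ - 6.
λ = 3, -2: opposite signs.

saddle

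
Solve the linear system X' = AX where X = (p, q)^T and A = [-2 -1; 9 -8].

Coefficient matrix A = [[-2, -1], [9, -8]].
Characteristic polynomial det(A - λI) = λ^2 + 10λ + 25 = 0.
Single eigenvalue λ = -5 with algebraic multiplicity 2.
Eigenvector v = (1,3); generalized eigenvector w with (A-λI)w=v is (1,2).
General solution: e^(-5t)[c_1·v + c_2·(t·v + w)].

p(t) = c_1e^(-5t) + c_2te^(-5t) + c_2e^(-5t), q(t) = 3c_1e^(-5t) + 3c_2te^(-5t) + 2c_2e^(-5t)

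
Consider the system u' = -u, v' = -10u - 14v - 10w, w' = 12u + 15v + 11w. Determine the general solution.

u(t) = c_1e^(-t), v(t) = -c_2e^(-4t) + 2c_3e^(t), w(t) = -c_1e^(-t) + c_2e^(-4t) - 3c_3e^(t)

Coefficient matrix A = [[-1, 0, 0], [-10, -14, -10], [12, 15, 11]].
det(A - λI) = 0 gives eigenvalues λ = -1, -4, 1.
For λ=-1: eigenvector (1,0,-1).
For λ=-4: eigenvector (0,-1,1).
For λ=1: eigenvector (0,2,-3).
General solution: c_1e^(-t)(1,0,-1) + c_2e^(-4t)(0,-1,1) + c_3e^(t)(0,2,-3).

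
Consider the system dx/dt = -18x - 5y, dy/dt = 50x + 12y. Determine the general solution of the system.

x(t) = K_1e^(-3t)sin(5t) - K_2e^(-3t)cos(5t), y(t) = -3K_1e^(-3t)sin(5t) - K_1e^(-3t)cos(5t) - K_2e^(-3t)sin(5t) + 3K_2e^(-3t)cos(5t)

Coefficient matrix A = [[-18, -5], [50, 12]].
Characteristic polynomial det(A - λI) = λ^2 + 6λ + 34 = 0.
Eigenvalues λ = -3 ± 5i (complex conjugate pair).
For λ=-3+5i: an eigenvector is (0,-1) - i(1,-3) = (0 - i, -1 + 3i).
A real fundamental pair from Re and Im of e^((-3+5i)t)v: X_1 = e^(-3t)(cos(5t)·(0,-1) + sin(5t)·(1,-3)), X_2 = e^(-3t)(sin(5t)·(0,-1) - cos(5t)·(1,-3)).
General solution: K_1X_1 + K_2X_2.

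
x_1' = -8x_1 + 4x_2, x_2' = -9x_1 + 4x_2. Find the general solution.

x_1(t) = -2C_1e^(-2t) - 2C_2te^(-2t) - C_2e^(-2t), x_2(t) = -3C_1e^(-2t) - 3C_2te^(-2t) - 2C_2e^(-2t)

Coefficient matrix A = [[-8, 4], [-9, 4]].
Characteristic polynomial det(A - λI) = λ^2 + 4λ + 4 = 0.
Single eigenvalue λ = -2 with algebraic multiplicity 2.
Eigenvector v = (-2,-3); generalized eigenvector w with (A-λI)w=v is (-1,-2).
General solution: e^(-2t)[C_1·v + C_2·(t·v + w)].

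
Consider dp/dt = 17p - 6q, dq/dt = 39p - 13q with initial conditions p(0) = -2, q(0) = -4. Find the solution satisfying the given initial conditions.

Coefficient matrix A = [[17, -6], [39, -13]].
Characteristic polynomial det(A - λI) = λ^2 - 4λ + 13 = 0.
Eigenvalues λ = 2 ± 3i (complex conjugate pair).
For λ=2+3i: an eigenvector is (-1,-3) - i(1,2) = (-1 - i, -3 - 2i).
A real fundamental pair from Re and Im of e^((2+3i)t)v: X_1 = e^(2t)(cos(3t)·(-1,-3) + sin(3t)·(1,2)), X_2 = e^(2t)(sin(3t)·(-1,-3) - cos(3t)·(1,2)).
General solution: C_1X_1 + C_2X_2.
Applying p(0)=-2, q(0)=-4 gives C_1=0, C_2=2.

p(t) = -2e^(2t)sin(3t) - 2e^(2t)cos(3t), q(t) = -6e^(2t)sin(3t) - 4e^(2t)cos(3t)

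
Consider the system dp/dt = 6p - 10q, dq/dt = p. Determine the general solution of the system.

p(t) = -3K_1e^(3t)sin(t) - K_1e^(3t)cos(t) - K_2e^(3t)sin(t) + 3K_2e^(3t)cos(t), q(t) = -K_1e^(3t)sin(t) + K_2e^(3t)cos(t)

Coefficient matrix A = [[6, -10], [1, 0]].
Characteristic polynomial det(A - λI) = λ^2 - 6λ + 10 = 0.
Eigenvalues λ = 3 ± i (complex conjugate pair).
For λ=3+i: an eigenvector is (-1,0) - i(-3,-1) = (-1 + 3i, 0 + i).
A real fundamental pair from Re and Im of e^((3+i)t)v: X_1 = e^(3t)(cos(t)·(-1,0) + sin(t)·(-3,-1)), X_2 = e^(3t)(sin(t)·(-1,0) - cos(t)·(-3,-1)).
General solution: K_1X_1 + K_2X_2.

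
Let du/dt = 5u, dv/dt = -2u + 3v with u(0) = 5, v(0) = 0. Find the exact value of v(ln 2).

-120

A = [[5,0],[-2,3]]; eigenvalues λ = 3, 5.
Eigenvectors: (0,-1) for λ=3, (-1,1) for λ=5.
From the initial condition, c_1 = -5, c_2 = -5.
v(ln 2) = (-5)(2^3)(-1) + (-5)(2^5)(1) = -120.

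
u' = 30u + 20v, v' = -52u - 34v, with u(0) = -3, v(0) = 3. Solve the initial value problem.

Coefficient matrix A = [[30, 20], [-52, -34]].
Characteristic polynomial det(A - λI) = λ^2 + 4λ + 20 = 0.
Eigenvalues λ = -2 ± 4i (complex conjugate pair).
For λ=-2+4i: an eigenvector is (-1,2) - i(2,-3) = (-1 - 2i, 2 + 3i).
A real fundamental pair from Re and Im of e^((-2+4i)t)v: X_1 = e^(-2t)(cos(4t)·(-1,2) + sin(4t)·(2,-3)), X_2 = e^(-2t)(sin(4t)·(-1,2) - cos(4t)·(2,-3)).
General solution: C_1X_1 + C_2X_2.
Applying u(0)=-3, v(0)=3 gives C_1=-3, C_2=3.

u(t) = -9e^(-2t)sin(4t) - 3e^(-2t)cos(4t), v(t) = 15e^(-2t)sin(4t) + 3e^(-2t)cos(4t)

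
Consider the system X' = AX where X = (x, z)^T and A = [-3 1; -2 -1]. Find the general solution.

Coefficient matrix A = [[-3, 1], [-2, -1]].
Characteristic polynomial det(A - λI) = λ^2 + 4λ + 5 = 0.
Eigenvalues λ = -2 ± i (complex conjugate pair).
For λ=-2+i: an eigenvector is (1,1) - i(0,-1) = (1, 1 + i).
A real fundamental pair from Re and Im of e^((-2+i)t)v: X_1 = e^(-2t)(cos(t)·(1,1) + sin(t)·(0,-1)), X_2 = e^(-2t)(sin(t)·(1,1) - cos(t)·(0,-1)).
General solution: K_1X_1 + K_2X_2.

x(t) = K_1e^(-2t)cos(t) + K_2e^(-2t)sin(t), z(t) = -K_1e^(-2t)sin(t) + K_1e^(-2t)cos(t) + K_2e^(-2t)sin(t) + K_2e^(-2t)cos(t)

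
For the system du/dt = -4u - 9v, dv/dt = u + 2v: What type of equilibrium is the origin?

stable improper node

A = [[-4,-9],[1,2]]; det(A-λI) = λ^2 + 2λ + 1.
repeated λ = -1 with a single eigenvector.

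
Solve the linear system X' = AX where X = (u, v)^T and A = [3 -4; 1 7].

Coefficient matrix A = [[3, -4], [1, 7]].
Characteristic polynomial det(A - λI) = λ^2 - 10λ + 25 = 0.
Single eigenvalue λ = 5 with algebraic multiplicity 2.
Eigenvector v = (2,-1); generalized eigenvector w with (A-λI)w=v is (-3,1).
General solution: e^(5t)[C_1·v + C_2·(t·v + w)].

u(t) = 2C_1e^(5t) + 2C_2te^(5t) - 3C_2e^(5t), v(t) = -C_1e^(5t) - C_2te^(5t) + C_2e^(5t)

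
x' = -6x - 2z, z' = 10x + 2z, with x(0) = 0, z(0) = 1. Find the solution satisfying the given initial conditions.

Coefficient matrix A = [[-6, -2], [10, 2]].
Characteristic polynomial det(A - λI) = λ^2 + 4λ + 8 = 0.
Eigenvalues λ = -2 ± 2i (complex conjugate pair).
For λ=-2+2i: an eigenvector is (0,-1) - i(1,-2) = (0 - i, -1 + 2i).
A real fundamental pair from Re and Im of e^((-2+2i)t)v: X_1 = e^(-2t)(cos(2t)·(0,-1) + sin(2t)·(1,-2)), X_2 = e^(-2t)(sin(2t)·(0,-1) - cos(2t)·(1,-2)).
General solution: K_1X_1 + K_2X_2.
Applying x(0)=0, z(0)=1 gives K_1=-1, K_2=0.

x(t) = -e^(-2t)sin(2t), z(t) = 2e^(-2t)sin(2t) + e^(-2t)cos(2t)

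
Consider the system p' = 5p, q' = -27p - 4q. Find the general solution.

p(t) = -K_1e^(5t), q(t) = 3K_1e^(5t) - K_2e^(-4t)

Coefficient matrix A = [[5, 0], [-27, -4]].
Characteristic polynomial det(A - λI) = λ^2 - λ - 20 = 0.
Eigenvalues λ = 5, -4.
For λ=5: (A-λI) row 2 is [-27, -9], so an eigenvector is (-1, 3).
For λ=-4: (A-λI) row 1 is [9, 0], so an eigenvector is (0, -1).
General solution: K_1e^(5t)(-1,3) + K_2e^(-4t)(0,-1).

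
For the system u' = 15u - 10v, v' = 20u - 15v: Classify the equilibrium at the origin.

saddle

A = [[15,-10],[20,-15]]; det(A-λI) = λ^2 - 25.
λ = -5, 5: opposite signs.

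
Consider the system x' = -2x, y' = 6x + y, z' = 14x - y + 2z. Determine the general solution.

x(t) = c_1e^(-2t), y(t) = -2c_1e^(-2t) + c_2e^(t), z(t) = -4c_1e^(-2t) + c_2e^(t) + c_3e^(2t)

Coefficient matrix A = [[-2, 0, 0], [6, 1, 0], [14, -1, 2]].
det(A - λI) = 0 gives eigenvalues λ = -2, 1, 2.
For λ=-2: eigenvector (1,-2,-4).
For λ=1: eigenvector (0,1,1).
For λ=2: eigenvector (0,0,1).
General solution: c_1e^(-2t)(1,-2,-4) + c_2e^(t)(0,1,1) + c_3e^(2t)(0,0,1).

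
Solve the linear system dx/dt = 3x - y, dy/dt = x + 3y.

Coefficient matrix A = [[3, -1], [1, 3]].
Characteristic polynomial det(A - λI) = λ^2 - 6λ + 10 = 0.
Eigenvalues λ = 3 ± i (complex conjugate pair).
For λ=3+i: an eigenvector is (0,1) - i(-1,0) = (0 + i, 1).
A real fundamental pair from Re and Im of e^((3+i)t)v: X_1 = e^(3t)(cos(t)·(0,1) + sin(t)·(-1,0)), X_2 = e^(3t)(sin(t)·(0,1) - cos(t)·(-1,0)).
General solution: K_1X_1 + K_2X_2.

x(t) = -K_1e^(3t)sin(t) + K_2e^(3t)cos(t), y(t) = K_1e^(3t)cos(t) + K_2e^(3t)sin(t)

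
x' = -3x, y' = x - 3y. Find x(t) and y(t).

Coefficient matrix A = [[-3, 0], [1, -3]].
Characteristic polynomial det(A - λI) = λ^2 + 6λ + 9 = 0.
Single eigenvalue λ = -3 with algebraic multiplicity 2.
Eigenvector v = (0,-1); generalized eigenvector w with (A-λI)w=v is (-1,3).
General solution: e^(-3t)[c_1·v + c_2·(t·v + w)].

x(t) = -c_2e^(-3t), y(t) = -c_1e^(-3t) - c_2te^(-3t) + 3c_2e^(-3t)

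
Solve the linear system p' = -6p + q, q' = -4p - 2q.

Coefficient matrix A = [[-6, 1], [-4, -2]].
Characteristic polynomial det(A - λI) = λ^2 + 8λ + 16 = 0.
Single eigenvalue λ = -4 with algebraic multiplicity 2.
Eigenvector v = (1,2); generalized eigenvector w with (A-λI)w=v is (1,3).
General solution: e^(-4t)[K_1·v + K_2·(t·v + w)].

p(t) = K_1e^(-4t) + K_2te^(-4t) + K_2e^(-4t), q(t) = 2K_1e^(-4t) + 2K_2te^(-4t) + 3K_2e^(-4t)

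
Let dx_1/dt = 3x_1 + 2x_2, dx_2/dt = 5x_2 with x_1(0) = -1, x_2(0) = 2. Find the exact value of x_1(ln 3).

A = [[3,2],[0,5]]; eigenvalues λ = 5, 3.
Eigenvectors: (1,1) for λ=5, (-1,0) for λ=3.
From the initial condition, c_1 = 2, c_2 = 3.
x_1(ln 3) = (2)(3^5)(1) + (3)(3^3)(-1) = 405.

405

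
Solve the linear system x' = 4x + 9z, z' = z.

x(t) = -3K_1e^(t) + K_2e^(4t), z(t) = K_1e^(t)

Coefficient matrix A = [[4, 9], [0, 1]].
Characteristic polynomial det(A - λI) = λ^2 - 5λ + 4 = 0.
Eigenvalues λ = 1, 4.
For λ=1: (A-λI) row 1 is [3, 9], so an eigenvector is (-3, 1).
For λ=4: (A-λI) row 1 is [0, 9], so an eigenvector is (1, 0).
General solution: K_1e^(t)(-3,1) + K_2e^(4t)(1,0).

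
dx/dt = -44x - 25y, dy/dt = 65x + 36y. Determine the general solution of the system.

Coefficient matrix A = [[-44, -25], [65, 36]].
Characteristic polynomial det(A - λI) = λ^2 + 8λ + 41 = 0.
Eigenvalues λ = -4 ± 5i (complex conjugate pair).
For λ=-4+5i: an eigenvector is (2,-3) - i(-1,2) = (2 + i, -3 - 2i).
A real fundamental pair from Re and Im of e^((-4+5i)t)v: X_1 = e^(-4t)(cos(5t)·(2,-3) + sin(5t)·(-1,2)), X_2 = e^(-4t)(sin(5t)·(2,-3) - cos(5t)·(-1,2)).
General solution: C_1X_1 + C_2X_2.

x(t) = -C_1e^(-4t)sin(5t) + 2C_1e^(-4t)cos(5t) + 2C_2e^(-4t)sin(5t) + C_2e^(-4t)cos(5t), y(t) = 2C_1e^(-4t)sin(5t) - 3C_1e^(-4t)cos(5t) - 3C_2e^(-4t)sin(5t) - 2C_2e^(-4t)cos(5t)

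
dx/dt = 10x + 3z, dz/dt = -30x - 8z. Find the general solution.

x(t) = c_1e^(t)sin(3t) - c_2e^(t)cos(3t), z(t) = -3c_1e^(t)sin(3t) + c_1e^(t)cos(3t) + c_2e^(t)sin(3t) + 3c_2e^(t)cos(3t)

Coefficient matrix A = [[10, 3], [-30, -8]].
Characteristic polynomial det(A - λI) = λ^2 - 2λ + 10 = 0.
Eigenvalues λ = 1 ± 3i (complex conjugate pair).
For λ=1+3i: an eigenvector is (0,1) - i(1,-3) = (0 - i, 1 + 3i).
A real fundamental pair from Re and Im of e^((1+3i)t)v: X_1 = e^(t)(cos(3t)·(0,1) + sin(3t)·(1,-3)), X_2 = e^(t)(sin(3t)·(0,1) - cos(3t)·(1,-3)).
General solution: c_1X_1 + c_2X_2.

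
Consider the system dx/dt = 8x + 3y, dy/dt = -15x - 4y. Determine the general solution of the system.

Coefficient matrix A = [[8, 3], [-15, -4]].
Characteristic polynomial det(A - λI) = λ^2 - 4λ + 13 = 0.
Eigenvalues λ = 2 ± 3i (complex conjugate pair).
For λ=2+3i: an eigenvector is (0,-1) - i(-1,2) = (0 + i, -1 - 2i).
A real fundamental pair from Re and Im of e^((2+3i)t)v: X_1 = e^(2t)(cos(3t)·(0,-1) + sin(3t)·(-1,2)), X_2 = e^(2t)(sin(3t)·(0,-1) - cos(3t)·(-1,2)).
General solution: K_1X_1 + K_2X_2.

x(t) = -K_1e^(2t)sin(3t) + K_2e^(2t)cos(3t), y(t) = 2K_1e^(2t)sin(3t) - K_1e^(2t)cos(3t) - K_2e^(2t)sin(3t) - 2K_2e^(2t)cos(3t)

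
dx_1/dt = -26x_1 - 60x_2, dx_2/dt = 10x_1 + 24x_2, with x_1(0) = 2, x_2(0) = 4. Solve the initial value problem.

x_1(t) = -28e^(4t) + 30e^(-6t), x_2(t) = 14e^(4t) - 10e^(-6t)

Coefficient matrix A = [[-26, -60], [10, 24]].
Characteristic polynomial det(A - λI) = λ^2 + 2λ - 24 = 0.
Eigenvalues λ = 4, -6.
For λ=4: (A-λI) row 1 is [-30, -60], so an eigenvector is (2, -1).
For λ=-6: (A-λI) row 1 is [-20, -60], so an eigenvector is (3, -1).
General solution: K_1e^(4t)(2,-1) + K_2e^(-6t)(3,-1).
Applying x_1(0)=2, x_2(0)=4 gives K_1=-14, K_2=10.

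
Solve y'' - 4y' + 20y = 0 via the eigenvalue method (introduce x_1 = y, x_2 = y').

y(t) = K_1e^(2t)cos(4t) + K_2e^(2t)sin(4t)

Let x_1 = y, x_2 = y'. Then x_1' = x_2 and x_2' = -20x_1 + 4x_2.
A = [[0,1],[-20,4]]; det(A-λI) = λ^2 - 4λ + 20.
Eigenvalues λ = 2 ± 4i.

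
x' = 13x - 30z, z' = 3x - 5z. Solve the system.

x(t) = 3C_1e^(4t)sin(3t) + C_1e^(4t)cos(3t) + C_2e^(4t)sin(3t) - 3C_2e^(4t)cos(3t), z(t) = C_1e^(4t)sin(3t) - C_2e^(4t)cos(3t)

Coefficient matrix A = [[13, -30], [3, -5]].
Characteristic polynomial det(A - λI) = λ^2 - 8λ + 25 = 0.
Eigenvalues λ = 4 ± 3i (complex conjugate pair).
For λ=4+3i: an eigenvector is (1,0) - i(3,1) = (1 - 3i, 0 - i).
A real fundamental pair from Re and Im of e^((4+3i)t)v: X_1 = e^(4t)(cos(3t)·(1,0) + sin(3t)·(3,1)), X_2 = e^(4t)(sin(3t)·(1,0) - cos(3t)·(3,1)).
General solution: C_1X_1 + C_2X_2.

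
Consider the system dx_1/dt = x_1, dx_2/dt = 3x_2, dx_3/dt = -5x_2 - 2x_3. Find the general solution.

Coefficient matrix A = [[1, 0, 0], [0, 3, 0], [0, -5, -2]].
det(A - λI) = 0 gives eigenvalues λ = 1, 3, -2.
For λ=1: eigenvector (1,0,0).
For λ=3: eigenvector (0,1,-1).
For λ=-2: eigenvector (0,0,1).
General solution: c_1e^(t)(1,0,0) + c_2e^(3t)(0,1,-1) + c_3e^(-2t)(0,0,1).

x_1(t) = c_1e^(t), x_2(t) = c_2e^(3t), x_3(t) = -c_2e^(3t) + c_3e^(-2t)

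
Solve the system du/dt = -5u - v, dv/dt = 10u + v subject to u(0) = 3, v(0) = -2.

u(t) = -7e^(-2t)sin(t) + 3e^(-2t)cos(t), v(t) = 24e^(-2t)sin(t) - 2e^(-2t)cos(t)

Coefficient matrix A = [[-5, -1], [10, 1]].
Characteristic polynomial det(A - λI) = λ^2 + 4λ + 5 = 0.
Eigenvalues λ = -2 ± i (complex conjugate pair).
For λ=-2+i: an eigenvector is (0,-1) - i(1,-3) = (0 - i, -1 + 3i).
A real fundamental pair from Re and Im of e^((-2+i)t)v: X_1 = e^(-2t)(cos(t)·(0,-1) + sin(t)·(1,-3)), X_2 = e^(-2t)(sin(t)·(0,-1) - cos(t)·(1,-3)).
General solution: c_1X_1 + c_2X_2.
Applying u(0)=3, v(0)=-2 gives c_1=-7, c_2=-3.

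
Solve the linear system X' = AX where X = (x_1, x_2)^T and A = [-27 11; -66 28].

Coefficient matrix A = [[-27, 11], [-66, 28]].
Characteristic polynomial det(A - λI) = λ^2 - λ - 30 = 0.
Eigenvalues λ = 6, -5.
For λ=6: (A-λI) row 1 is [-33, 11], so an eigenvector is (-1, -3).
For λ=-5: (A-λI) row 1 is [-22, 11], so an eigenvector is (-1, -2).
General solution: C_1e^(6t)(-1,-3) + C_2e^(-5t)(-1,-2).

x_1(t) = -C_1e^(6t) - C_2e^(-5t), x_2(t) = -3C_1e^(6t) - 2C_2e^(-5t)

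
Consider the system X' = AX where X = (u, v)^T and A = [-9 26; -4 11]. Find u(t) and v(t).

Coefficient matrix A = [[-9, 26], [-4, 11]].
Characteristic polynomial det(A - λI) = λ^2 - 2λ + 5 = 0.
Eigenvalues λ = 1 ± 2i (complex conjugate pair).
For λ=1+2i: an eigenvector is (-3,-1) - i(2,1) = (-3 - 2i, -1 - i).
A real fundamental pair from Re and Im of e^((1+2i)t)v: X_1 = e^(t)(cos(2t)·(-3,-1) + sin(2t)·(2,1)), X_2 = e^(t)(sin(2t)·(-3,-1) - cos(2t)·(2,1)).
General solution: C_1X_1 + C_2X_2.

u(t) = 2C_1e^(t)sin(2t) - 3C_1e^(t)cos(2t) - 3C_2e^(t)sin(2t) - 2C_2e^(t)cos(2t), v(t) = C_1e^(t)sin(2t) - C_1e^(t)cos(2t) - C_2e^(t)sin(2t) - C_2e^(t)cos(2t)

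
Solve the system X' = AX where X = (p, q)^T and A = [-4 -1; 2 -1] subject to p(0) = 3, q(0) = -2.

Coefficient matrix A = [[-4, -1], [2, -1]].
Characteristic polynomial det(A - λI) = λ^2 + 5λ + 6 = 0.
Eigenvalues λ = -2, -3.
For λ=-2: (A-λI) row 1 is [-2, -1], so an eigenvector is (-1, 2).
For λ=-3: (A-λI) row 1 is [-1, -1], so an eigenvector is (1, -1).
General solution: c_1e^(-2t)(-1,2) + c_2e^(-3t)(1,-1).
Applying p(0)=3, q(0)=-2 gives c_1=1, c_2=4.

p(t) = -e^(-2t) + 4e^(-3t), q(t) = 2e^(-2t) - 4e^(-3t)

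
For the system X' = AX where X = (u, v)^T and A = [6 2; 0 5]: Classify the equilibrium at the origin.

unstable node

A = [[6,2],[0,5]]; det(A-λI) = λ^2 - 11λ + 30.
λ = 6, 5: both positive.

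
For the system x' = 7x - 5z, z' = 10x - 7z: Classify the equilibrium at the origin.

center

A = [[7,-5],[10,-7]]; det(A-λI) = λ^2 + 1.
λ = 0 ± i: zero real part.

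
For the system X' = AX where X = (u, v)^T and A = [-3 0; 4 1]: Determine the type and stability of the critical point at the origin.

saddle

A = [[-3,0],[4,1]]; det(A-λI) = λ^2 + 2λ - 3.
λ = -3, 1: opposite signs.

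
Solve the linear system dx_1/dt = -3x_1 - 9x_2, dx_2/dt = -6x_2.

x_1(t) = -c_1e^(-3t) + 3c_2e^(-6t), x_2(t) = c_2e^(-6t)

Coefficient matrix A = [[-3, -9], [0, -6]].
Characteristic polynomial det(A - λI) = λ^2 + 9λ + 18 = 0.
Eigenvalues λ = -3, -6.
For λ=-3: (A-λI) row 1 is [0, -9], so an eigenvector is (-1, 0).
For λ=-6: (A-λI) row 1 is [3, -9], so an eigenvector is (3, 1).
General solution: c_1e^(-3t)(-1,0) + c_2e^(-6t)(3,1).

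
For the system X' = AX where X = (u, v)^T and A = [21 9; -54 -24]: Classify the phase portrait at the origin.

saddle

A = [[21,9],[-54,-24]]; det(A-λI) = λ^2 + 3λ - 18.
λ = -6, 3: opposite signs.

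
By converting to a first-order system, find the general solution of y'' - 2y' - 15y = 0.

Let x_1 = y, x_2 = y'. Then x_1' = x_2 and x_2' = 15x_1 + 2x_2.
A = [[0,1],[15,2]]; det(A-λI) = λ^2 - 2λ - 15.
Eigenvalues λ = -3, 5 with eigenvectors (1,-3), (1,5).

y(t) = c_1e^(-3t) + c_2e^(5t)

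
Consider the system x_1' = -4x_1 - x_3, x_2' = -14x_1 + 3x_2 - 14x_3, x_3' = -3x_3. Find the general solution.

x_1(t) = C_2e^(-4t) - C_3e^(-3t), x_2(t) = -C_1e^(3t) + 2C_2e^(-4t), x_3(t) = C_3e^(-3t)

Coefficient matrix A = [[-4, 0, -1], [-14, 3, -14], [0, 0, -3]].
det(A - λI) = 0 gives eigenvalues λ = 3, -4, -3.
For λ=3: eigenvector (0,-1,0).
For λ=-4: eigenvector (1,2,0).
For λ=-3: eigenvector (-1,0,1).
General solution: C_1e^(3t)(0,-1,0) + C_2e^(-4t)(1,2,0) + C_3e^(-3t)(-1,0,1).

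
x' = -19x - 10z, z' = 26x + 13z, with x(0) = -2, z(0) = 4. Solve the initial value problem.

x(t) = -4e^(-3t)sin(2t) - 2e^(-3t)cos(2t), z(t) = 6e^(-3t)sin(2t) + 4e^(-3t)cos(2t)

Coefficient matrix A = [[-19, -10], [26, 13]].
Characteristic polynomial det(A - λI) = λ^2 + 6λ + 13 = 0.
Eigenvalues λ = -3 ± 2i (complex conjugate pair).
For λ=-3+2i: an eigenvector is (-1,2) - i(-2,3) = (-1 + 2i, 2 - 3i).
A real fundamental pair from Re and Im of e^((-3+2i)t)v: X_1 = e^(-3t)(cos(2t)·(-1,2) + sin(2t)·(-2,3)), X_2 = e^(-3t)(sin(2t)·(-1,2) - cos(2t)·(-2,3)).
General solution: K_1X_1 + K_2X_2.
Applying x(0)=-2, z(0)=4 gives K_1=2, K_2=0.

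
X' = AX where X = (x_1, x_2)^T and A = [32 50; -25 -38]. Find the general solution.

x_1(t) = c_1e^(-3t)sin(5t) + 3c_1e^(-3t)cos(5t) + 3c_2e^(-3t)sin(5t) - c_2e^(-3t)cos(5t), x_2(t) = -c_1e^(-3t)sin(5t) - 2c_1e^(-3t)cos(5t) - 2c_2e^(-3t)sin(5t) + c_2e^(-3t)cos(5t)

Coefficient matrix A = [[32, 50], [-25, -38]].
Characteristic polynomial det(A - λI) = λ^2 + 6λ + 34 = 0.
Eigenvalues λ = -3 ± 5i (complex conjugate pair).
For λ=-3+5i: an eigenvector is (3,-2) - i(1,-1) = (3 - i, -2 + i).
A real fundamental pair from Re and Im of e^((-3+5i)t)v: X_1 = e^(-3t)(cos(5t)·(3,-2) + sin(5t)·(1,-1)), X_2 = e^(-3t)(sin(5t)·(3,-2) - cos(5t)·(1,-1)).
General solution: c_1X_1 + c_2X_2.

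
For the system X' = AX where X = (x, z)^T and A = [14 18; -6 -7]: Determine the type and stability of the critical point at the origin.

A = [[14,18],[-6,-7]]; det(A-λI) = λ^2 - 7λ + 10.
λ = 2, 5: both positive.

unstable node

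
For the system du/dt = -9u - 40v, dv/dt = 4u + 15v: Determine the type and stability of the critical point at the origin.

A = [[-9,-40],[4,15]]; det(A-λI) = λ^2 - 6λ + 25.
λ = 3 ± 4i: positive real part.

unstable spiral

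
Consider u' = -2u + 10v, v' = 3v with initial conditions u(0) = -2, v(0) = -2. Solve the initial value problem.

u(t) = -4e^(3t) + 2e^(-2t), v(t) = -2e^(3t)

Coefficient matrix A = [[-2, 10], [0, 3]].
Characteristic polynomial det(A - λI) = λ^2 - λ - 6 = 0.
Eigenvalues λ = -2, 3.
For λ=-2: (A-λI) row 1 is [0, 10], so an eigenvector is (-1, 0).
For λ=3: (A-λI) row 1 is [-5, 10], so an eigenvector is (-2, -1).
General solution: K_1e^(-2t)(-1,0) + K_2e^(3t)(-2,-1).
Applying u(0)=-2, v(0)=-2 gives K_1=-2, K_2=2.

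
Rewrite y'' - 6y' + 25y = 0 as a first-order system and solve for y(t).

Let x_1 = y, x_2 = y'. Then x_1' = x_2 and x_2' = -25x_1 + 6x_2.
A = [[0,1],[-25,6]]; det(A-λI) = λ^2 - 6λ + 25.
Eigenvalues λ = 3 ± 4i.

y(t) = c_1e^(3t)cos(4t) + c_2e^(3t)sin(4t)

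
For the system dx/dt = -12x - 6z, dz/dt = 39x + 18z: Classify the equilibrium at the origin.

A = [[-12,-6],[39,18]]; det(A-λI) = λ^2 - 6λ + 18.
λ = 3 ± 3i: positive real part.

unstable spiral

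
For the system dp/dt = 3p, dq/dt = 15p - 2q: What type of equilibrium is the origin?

A = [[3,0],[15,-2]]; det(A-λI) = λ^2 - λ - 6.
λ = 3, -2: opposite signs.

saddle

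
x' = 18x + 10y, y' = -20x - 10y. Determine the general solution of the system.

x(t) = -2K_1e^(4t)sin(2t) - K_1e^(4t)cos(2t) - K_2e^(4t)sin(2t) + 2K_2e^(4t)cos(2t), y(t) = 3K_1e^(4t)sin(2t) + K_1e^(4t)cos(2t) + K_2e^(4t)sin(2t) - 3K_2e^(4t)cos(2t)

Coefficient matrix A = [[18, 10], [-20, -10]].
Characteristic polynomial det(A - λI) = λ^2 - 8λ + 20 = 0.
Eigenvalues λ = 4 ± 2i (complex conjugate pair).
For λ=4+2i: an eigenvector is (-1,1) - i(-2,3) = (-1 + 2i, 1 - 3i).
A real fundamental pair from Re and Im of e^((4+2i)t)v: X_1 = e^(4t)(cos(2t)·(-1,1) + sin(2t)·(-2,3)), X_2 = e^(4t)(sin(2t)·(-1,1) - cos(2t)·(-2,3)).
General solution: K_1X_1 + K_2X_2.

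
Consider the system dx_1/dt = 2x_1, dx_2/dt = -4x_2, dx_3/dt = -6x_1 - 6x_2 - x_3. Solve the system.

Coefficient matrix A = [[2, 0, 0], [0, -4, 0], [-6, -6, -1]].
det(A - λI) = 0 gives eigenvalues λ = -1, -4, 2.
For λ=-1: eigenvector (0,0,1).
For λ=-4: eigenvector (0,1,2).
For λ=2: eigenvector (1,0,-2).
General solution: c_1e^(-t)(0,0,1) + c_2e^(-4t)(0,1,2) + c_3e^(2t)(1,0,-2).

x_1(t) = c_3e^(2t), x_2(t) = c_2e^(-4t), x_3(t) = c_1e^(-t) + 2c_2e^(-4t) - 2c_3e^(2t)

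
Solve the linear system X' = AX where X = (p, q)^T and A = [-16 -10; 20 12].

Coefficient matrix A = [[-16, -10], [20, 12]].
Characteristic polynomial det(A - λI) = λ^2 + 4λ + 8 = 0.
Eigenvalues λ = -2 ± 2i (complex conjugate pair).
For λ=-2+2i: an eigenvector is (2,-3) - i(1,-1) = (2 - i, -3 + i).
A real fundamental pair from Re and Im of e^((-2+2i)t)v: X_1 = e^(-2t)(cos(2t)·(2,-3) + sin(2t)·(1,-1)), X_2 = e^(-2t)(sin(2t)·(2,-3) - cos(2t)·(1,-1)).
General solution: K_1X_1 + K_2X_2.

p(t) = K_1e^(-2t)sin(2t) + 2K_1e^(-2t)cos(2t) + 2K_2e^(-2t)sin(2t) - K_2e^(-2t)cos(2t), q(t) = -K_1e^(-2t)sin(2t) - 3K_1e^(-2t)cos(2t) - 3K_2e^(-2t)sin(2t) + K_2e^(-2t)cos(2t)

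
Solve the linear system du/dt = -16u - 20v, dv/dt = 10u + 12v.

u(t) = -C_1e^(-2t)sin(2t) + 3C_1e^(-2t)cos(2t) + 3C_2e^(-2t)sin(2t) + C_2e^(-2t)cos(2t), v(t) = C_1e^(-2t)sin(2t) - 2C_1e^(-2t)cos(2t) - 2C_2e^(-2t)sin(2t) - C_2e^(-2t)cos(2t)

Coefficient matrix A = [[-16, -20], [10, 12]].
Characteristic polynomial det(A - λI) = λ^2 + 4λ + 8 = 0.
Eigenvalues λ = -2 ± 2i (complex conjugate pair).
For λ=-2+2i: an eigenvector is (3,-2) - i(-1,1) = (3 + i, -2 - i).
A real fundamental pair from Re and Im of e^((-2+2i)t)v: X_1 = e^(-2t)(cos(2t)·(3,-2) + sin(2t)·(-1,1)), X_2 = e^(-2t)(sin(2t)·(3,-2) - cos(2t)·(-1,1)).
General solution: C_1X_1 + C_2X_2.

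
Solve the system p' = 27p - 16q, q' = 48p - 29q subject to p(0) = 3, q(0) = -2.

Coefficient matrix A = [[27, -16], [48, -29]].
Characteristic polynomial det(A - λI) = λ^2 + 2λ - 15 = 0.
Eigenvalues λ = -5, 3.
For λ=-5: (A-λI) row 1 is [32, -16], so an eigenvector is (-1, -2).
For λ=3: (A-λI) row 1 is [24, -16], so an eigenvector is (-2, -3).
General solution: c_1e^(-5t)(-1,-2) + c_2e^(3t)(-2,-3).
Applying p(0)=3, q(0)=-2 gives c_1=13, c_2=-8.

p(t) = 16e^(3t) - 13e^(-5t), q(t) = 24e^(3t) - 26e^(-5t)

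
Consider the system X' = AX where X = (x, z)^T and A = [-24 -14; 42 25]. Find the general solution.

x(t) = -c_1e^(4t) + 2c_2e^(-3t), z(t) = 2c_1e^(4t) - 3c_2e^(-3t)

Coefficient matrix A = [[-24, -14], [42, 25]].
Characteristic polynomial det(A - λI) = λ^2 - λ - 12 = 0.
Eigenvalues λ = 4, -3.
For λ=4: (A-λI) row 1 is [-28, -14], so an eigenvector is (-1, 2).
For λ=-3: (A-λI) row 1 is [-21, -14], so an eigenvector is (2, -3).
General solution: c_1e^(4t)(-1,2) + c_2e^(-3t)(2,-3).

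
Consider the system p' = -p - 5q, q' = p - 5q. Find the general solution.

Coefficient matrix A = [[-1, -5], [1, -5]].
Characteristic polynomial det(A - λI) = λ^2 + 6λ + 10 = 0.
Eigenvalues λ = -3 ± i (complex conjugate pair).
For λ=-3+i: an eigenvector is (-1,0) - i(-2,-1) = (-1 + 2i, 0 + i).
A real fundamental pair from Re and Im of e^((-3+i)t)v: X_1 = e^(-3t)(cos(t)·(-1,0) + sin(t)·(-2,-1)), X_2 = e^(-3t)(sin(t)·(-1,0) - cos(t)·(-2,-1)).
General solution: K_1X_1 + K_2X_2.

p(t) = -2K_1e^(-3t)sin(t) - K_1e^(-3t)cos(t) - K_2e^(-3t)sin(t) + 2K_2e^(-3t)cos(t), q(t) = -K_1e^(-3t)sin(t) + K_2e^(-3t)cos(t)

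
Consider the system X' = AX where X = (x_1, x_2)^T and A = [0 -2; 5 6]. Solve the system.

Coefficient matrix A = [[0, -2], [5, 6]].
Characteristic polynomial det(A - λI) = λ^2 - 6λ + 10 = 0.
Eigenvalues λ = 3 ± i (complex conjugate pair).
For λ=3+i: an eigenvector is (1,-2) - i(1,-1) = (1 - i, -2 + i).
A real fundamental pair from Re and Im of e^((3+i)t)v: X_1 = e^(3t)(cos(t)·(1,-2) + sin(t)·(1,-1)), X_2 = e^(3t)(sin(t)·(1,-2) - cos(t)·(1,-1)).
General solution: c_1X_1 + c_2X_2.

x_1(t) = c_1e^(3t)sin(t) + c_1e^(3t)cos(t) + c_2e^(3t)sin(t) - c_2e^(3t)cos(t), x_2(t) = -c_1e^(3t)sin(t) - 2c_1e^(3t)cos(t) - 2c_2e^(3t)sin(t) + c_2e^(3t)cos(t)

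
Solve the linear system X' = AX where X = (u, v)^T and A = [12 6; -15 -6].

Coefficient matrix A = [[12, 6], [-15, -6]].
Characteristic polynomial det(A - λI) = λ^2 - 6λ + 18 = 0.
Eigenvalues λ = 3 ± 3i (complex conjugate pair).
For λ=3+3i: an eigenvector is (-1,1) - i(-1,2) = (-1 + i, 1 - 2i).
A real fundamental pair from Re and Im of e^((3+3i)t)v: X_1 = e^(3t)(cos(3t)·(-1,1) + sin(3t)·(-1,2)), X_2 = e^(3t)(sin(3t)·(-1,1) - cos(3t)·(-1,2)).
General solution: K_1X_1 + K_2X_2.

u(t) = -K_1e^(3t)sin(3t) - K_1e^(3t)cos(3t) - K_2e^(3t)sin(3t) + K_2e^(3t)cos(3t), v(t) = 2K_1e^(3t)sin(3t) + K_1e^(3t)cos(3t) + K_2e^(3t)sin(3t) - 2K_2e^(3t)cos(3t)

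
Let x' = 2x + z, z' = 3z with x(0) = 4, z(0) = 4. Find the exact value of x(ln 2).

A = [[2,1],[0,3]]; eigenvalues λ = 3, 2.
Eigenvectors: (1,1) for λ=3, (-1,0) for λ=2.
From the initial condition, c_1 = 4, c_2 = 0.
x(ln 2) = (4)(2^3)(1) + (0)(2^2)(-1) = 32.

32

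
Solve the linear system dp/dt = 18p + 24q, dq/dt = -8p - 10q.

Coefficient matrix A = [[18, 24], [-8, -10]].
Characteristic polynomial det(A - λI) = λ^2 - 8λ + 12 = 0.
Eigenvalues λ = 2, 6.
For λ=2: (A-λI) row 1 is [16, 24], so an eigenvector is (-3, 2).
For λ=6: (A-λI) row 1 is [12, 24], so an eigenvector is (2, -1).
General solution: K_1e^(2t)(-3,2) + K_2e^(6t)(2,-1).

p(t) = -3K_1e^(2t) + 2K_2e^(6t), q(t) = 2K_1e^(2t) - K_2e^(6t)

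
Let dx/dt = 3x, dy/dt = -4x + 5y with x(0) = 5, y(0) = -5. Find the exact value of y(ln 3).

A = [[3,0],[-4,5]]; eigenvalues λ = 3, 5.
Eigenvectors: (1,2) for λ=3, (0,-1) for λ=5.
From the initial condition, c_1 = 5, c_2 = 15.
y(ln 3) = (5)(3^3)(2) + (15)(3^5)(-1) = -3375.

-3375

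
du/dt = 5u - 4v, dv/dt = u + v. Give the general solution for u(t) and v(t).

u(t) = 2C_1e^(3t) + 2C_2te^(3t) - 3C_2e^(3t), v(t) = C_1e^(3t) + C_2te^(3t) - 2C_2e^(3t)

Coefficient matrix A = [[5, -4], [1, 1]].
Characteristic polynomial det(A - λI) = λ^2 - 6λ + 9 = 0.
Single eigenvalue λ = 3 with algebraic multiplicity 2.
Eigenvector v = (2,1); generalized eigenvector w with (A-λI)w=v is (-3,-2).
General solution: e^(3t)[C_1·v + C_2·(t·v + w)].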